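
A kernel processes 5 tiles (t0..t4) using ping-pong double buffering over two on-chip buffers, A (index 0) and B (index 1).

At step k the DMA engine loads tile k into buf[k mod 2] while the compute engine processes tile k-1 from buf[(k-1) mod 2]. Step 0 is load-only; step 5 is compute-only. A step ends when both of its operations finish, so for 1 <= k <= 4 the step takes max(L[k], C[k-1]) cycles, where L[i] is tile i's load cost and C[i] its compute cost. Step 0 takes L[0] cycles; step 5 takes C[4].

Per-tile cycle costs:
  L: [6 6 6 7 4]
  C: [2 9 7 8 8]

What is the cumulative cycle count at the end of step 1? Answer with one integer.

end_cycle[1] = 12

step 0: L[0]=6 → dur=6, Σ=6 | A=load:t0 B=idle [load-only]
step 1: L[1]=6 C[0]=2 → dur=6, Σ=12 | A=compute:t0 B=load:t1 [load-bound]
step 2: L[2]=6 C[1]=9 → dur=9, Σ=21 | A=load:t2 B=compute:t1 [compute-bound]
step 3: L[3]=7 C[2]=7 → dur=7, Σ=28 | A=compute:t2 B=load:t3 [tied]
step 4: L[4]=4 C[3]=8 → dur=8, Σ=36 | A=load:t4 B=compute:t3 [compute-bound]
step 5: C[4]=8 → dur=8, Σ=44 | A=compute:t4 B=idle [compute-only]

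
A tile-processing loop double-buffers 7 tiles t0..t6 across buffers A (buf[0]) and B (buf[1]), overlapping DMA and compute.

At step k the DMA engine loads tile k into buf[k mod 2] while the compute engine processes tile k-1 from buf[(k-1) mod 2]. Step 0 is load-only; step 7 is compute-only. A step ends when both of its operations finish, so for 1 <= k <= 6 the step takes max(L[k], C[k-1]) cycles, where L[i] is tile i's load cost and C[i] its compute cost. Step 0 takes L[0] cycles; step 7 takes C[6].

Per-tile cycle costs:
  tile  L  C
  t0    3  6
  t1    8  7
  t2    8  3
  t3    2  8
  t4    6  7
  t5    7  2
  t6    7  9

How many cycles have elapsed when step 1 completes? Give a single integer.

[0] DMA t0→A (3c) ∥ CU idle ⇒ 3c, clock 3
[1] DMA t1→B (8c) ∥ CU A:t0 (6c) ⇒ 8c, clock 11
[2] DMA t2→A (8c) ∥ CU B:t1 (7c) ⇒ 8c, clock 19
[3] DMA t3→B (2c) ∥ CU A:t2 (3c) ⇒ 3c, clock 22
[4] DMA t4→A (6c) ∥ CU B:t3 (8c) ⇒ 8c, clock 30
[5] DMA t5→B (7c) ∥ CU A:t4 (7c) ⇒ 7c, clock 37
[6] DMA t6→A (7c) ∥ CU B:t5 (2c) ⇒ 7c, clock 44
[7] DMA idle ∥ CU A:t6 (9c) ⇒ 9c, clock 53

end_cycle[1] = 11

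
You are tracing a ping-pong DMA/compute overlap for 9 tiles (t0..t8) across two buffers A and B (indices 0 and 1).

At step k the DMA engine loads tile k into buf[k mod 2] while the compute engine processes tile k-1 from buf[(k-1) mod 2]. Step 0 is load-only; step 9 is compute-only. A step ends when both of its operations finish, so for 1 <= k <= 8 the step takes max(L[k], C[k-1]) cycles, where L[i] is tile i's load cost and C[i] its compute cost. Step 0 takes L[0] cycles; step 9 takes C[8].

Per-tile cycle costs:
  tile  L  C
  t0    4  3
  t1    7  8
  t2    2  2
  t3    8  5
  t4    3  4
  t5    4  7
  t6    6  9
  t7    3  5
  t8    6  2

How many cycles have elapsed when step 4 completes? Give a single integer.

step 0: L[0]=4 → dur=4, Σ=4 | A=load:t0 B=idle [load-only]
step 1: L[1]=7 C[0]=3 → dur=7, Σ=11 | A=compute:t0 B=load:t1 [load-bound]
step 2: L[2]=2 C[1]=8 → dur=8, Σ=19 | A=load:t2 B=compute:t1 [compute-bound]
step 3: L[3]=8 C[2]=2 → dur=8, Σ=27 | A=compute:t2 B=load:t3 [load-bound]
step 4: L[4]=3 C[3]=5 → dur=5, Σ=32 | A=load:t4 B=compute:t3 [compute-bound]
step 5: L[5]=4 C[4]=4 → dur=4, Σ=36 | A=compute:t4 B=load:t5 [tied]
step 6: L[6]=6 C[5]=7 → dur=7, Σ=43 | A=load:t6 B=compute:t5 [compute-bound]
step 7: L[7]=3 C[6]=9 → dur=9, Σ=52 | A=compute:t6 B=load:t7 [compute-bound]
step 8: L[8]=6 C[7]=5 → dur=6, Σ=58 | A=load:t8 B=compute:t7 [load-bound]
step 9: C[8]=2 → dur=2, Σ=60 | A=compute:t8 B=idle [compute-only]

end_cycle[4] = 32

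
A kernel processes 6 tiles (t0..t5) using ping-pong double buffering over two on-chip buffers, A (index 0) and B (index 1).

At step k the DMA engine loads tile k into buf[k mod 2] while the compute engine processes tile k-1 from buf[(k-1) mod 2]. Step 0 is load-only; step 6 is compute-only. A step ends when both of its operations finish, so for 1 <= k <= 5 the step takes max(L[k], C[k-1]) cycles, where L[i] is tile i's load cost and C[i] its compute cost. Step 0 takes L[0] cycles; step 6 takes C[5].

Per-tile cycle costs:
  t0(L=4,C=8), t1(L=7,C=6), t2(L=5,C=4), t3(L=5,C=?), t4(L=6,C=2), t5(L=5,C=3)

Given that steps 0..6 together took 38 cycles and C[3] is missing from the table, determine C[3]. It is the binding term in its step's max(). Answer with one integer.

C[3] = 7

step 0 → dur = L[0]=4 = 4
step 1 → dur = max(L[1]=7, C[0]=8) = 8
step 2 → dur = max(L[2]=5, C[1]=6) = 6
step 3 → dur = max(L[3]=5, C[2]=4) = 5
step 4 → dur = max(L[4]=6, C[3]=?) = C[3]  (unknown; binding)
step 5 → dur = max(L[5]=5, C[4]=2) = 5
step 6 → dur = C[5]=3 = 3
sum of known step durations = 31
dur[4] = total - known = 38 - 31 = 7
C[3] is the binding max in step 4, so C[3] = dur[4] = 7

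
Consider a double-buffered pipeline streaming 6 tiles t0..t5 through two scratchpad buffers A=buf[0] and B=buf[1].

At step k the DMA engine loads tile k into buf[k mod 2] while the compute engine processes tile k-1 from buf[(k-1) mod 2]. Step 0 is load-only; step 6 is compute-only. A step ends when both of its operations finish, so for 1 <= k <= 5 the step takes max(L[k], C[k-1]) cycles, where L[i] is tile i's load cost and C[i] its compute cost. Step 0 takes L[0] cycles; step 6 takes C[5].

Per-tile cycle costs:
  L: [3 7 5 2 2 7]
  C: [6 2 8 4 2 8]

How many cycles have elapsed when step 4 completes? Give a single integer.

  0. 3=3c; end=3; A:t0 B:-
  1. max(7,6)=7c; end=10; A:t0 B:t1
  2. max(5,2)=5c; end=15; A:t2 B:t1
  3. max(2,8)=8c; end=23; A:t2 B:t3
  4. max(2,4)=4c; end=27; A:t4 B:t3
  5. max(7,2)=7c; end=34; A:t4 B:t5
  6. 8=8c; end=42; A:t4 B:t5

end_cycle[4] = 27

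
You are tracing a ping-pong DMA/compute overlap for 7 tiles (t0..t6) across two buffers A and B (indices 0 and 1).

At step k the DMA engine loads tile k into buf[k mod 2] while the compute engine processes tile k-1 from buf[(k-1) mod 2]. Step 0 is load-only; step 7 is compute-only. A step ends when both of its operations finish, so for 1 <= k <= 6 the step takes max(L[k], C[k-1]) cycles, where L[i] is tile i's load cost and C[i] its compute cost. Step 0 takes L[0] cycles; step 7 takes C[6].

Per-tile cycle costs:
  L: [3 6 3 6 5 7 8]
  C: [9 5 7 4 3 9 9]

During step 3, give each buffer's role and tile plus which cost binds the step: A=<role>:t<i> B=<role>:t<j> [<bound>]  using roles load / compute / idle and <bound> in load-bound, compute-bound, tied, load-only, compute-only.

step 0: L[0]=3 → dur=3, Σ=3 | A=load:t0 B=idle [load-only]
step 1: L[1]=6 C[0]=9 → dur=9, Σ=12 | A=compute:t0 B=load:t1 [compute-bound]
step 2: L[2]=3 C[1]=5 → dur=5, Σ=17 | A=load:t2 B=compute:t1 [compute-bound]
step 3: L[3]=6 C[2]=7 → dur=7, Σ=24 | A=compute:t2 B=load:t3 [compute-bound]
step 4: L[4]=5 C[3]=4 → dur=5, Σ=29 | A=load:t4 B=compute:t3 [load-bound]
step 5: L[5]=7 C[4]=3 → dur=7, Σ=36 | A=compute:t4 B=load:t5 [load-bound]
step 6: L[6]=8 C[5]=9 → dur=9, Σ=45 | A=load:t6 B=compute:t5 [compute-bound]
step 7: C[6]=9 → dur=9, Σ=54 | A=compute:t6 B=idle [compute-only]

step 3: A=compute:t2 B=load:t3 [compute-bound]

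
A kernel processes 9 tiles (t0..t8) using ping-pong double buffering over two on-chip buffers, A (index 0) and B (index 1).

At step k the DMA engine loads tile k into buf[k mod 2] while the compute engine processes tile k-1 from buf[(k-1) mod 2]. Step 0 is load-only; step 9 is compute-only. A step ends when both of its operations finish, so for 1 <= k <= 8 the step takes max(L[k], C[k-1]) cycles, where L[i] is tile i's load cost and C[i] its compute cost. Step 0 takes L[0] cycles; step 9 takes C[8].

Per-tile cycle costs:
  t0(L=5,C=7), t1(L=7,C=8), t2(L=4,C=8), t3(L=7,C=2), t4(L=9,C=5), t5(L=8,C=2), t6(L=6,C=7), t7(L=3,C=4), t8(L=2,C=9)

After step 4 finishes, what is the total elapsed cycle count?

end_cycle[4] = 37

  0. 5=5c; end=5; A:t0 B:-
  1. max(7,7)=7c; end=12; A:t0 B:t1
  2. max(4,8)=8c; end=20; A:t2 B:t1
  3. max(7,8)=8c; end=28; A:t2 B:t3
  4. max(9,2)=9c; end=37; A:t4 B:t3
  5. max(8,5)=8c; end=45; A:t4 B:t5
  6. max(6,2)=6c; end=51; A:t6 B:t5
  7. max(3,7)=7c; end=58; A:t6 B:t7
  8. max(2,4)=4c; end=62; A:t8 B:t7
  9. 9=9c; end=71; A:t8 B:t7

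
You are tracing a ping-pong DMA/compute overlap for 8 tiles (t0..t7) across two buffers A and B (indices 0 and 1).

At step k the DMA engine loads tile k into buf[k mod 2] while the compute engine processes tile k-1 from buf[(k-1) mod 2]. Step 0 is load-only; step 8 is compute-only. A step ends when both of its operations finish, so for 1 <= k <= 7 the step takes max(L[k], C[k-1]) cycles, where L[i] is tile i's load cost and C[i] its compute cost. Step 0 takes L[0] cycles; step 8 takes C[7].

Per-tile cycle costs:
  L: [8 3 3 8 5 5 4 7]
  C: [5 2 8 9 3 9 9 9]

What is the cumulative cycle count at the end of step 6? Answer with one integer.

end_cycle[6] = 47

[0] DMA t0→A (8c) ∥ CU idle ⇒ 8c, clock 8
[1] DMA t1→B (3c) ∥ CU A:t0 (5c) ⇒ 5c, clock 13
[2] DMA t2→A (3c) ∥ CU B:t1 (2c) ⇒ 3c, clock 16
[3] DMA t3→B (8c) ∥ CU A:t2 (8c) ⇒ 8c, clock 24
[4] DMA t4→A (5c) ∥ CU B:t3 (9c) ⇒ 9c, clock 33
[5] DMA t5→B (5c) ∥ CU A:t4 (3c) ⇒ 5c, clock 38
[6] DMA t6→A (4c) ∥ CU B:t5 (9c) ⇒ 9c, clock 47
[7] DMA t7→B (7c) ∥ CU A:t6 (9c) ⇒ 9c, clock 56
[8] DMA idle ∥ CU B:t7 (9c) ⇒ 9c, clock 65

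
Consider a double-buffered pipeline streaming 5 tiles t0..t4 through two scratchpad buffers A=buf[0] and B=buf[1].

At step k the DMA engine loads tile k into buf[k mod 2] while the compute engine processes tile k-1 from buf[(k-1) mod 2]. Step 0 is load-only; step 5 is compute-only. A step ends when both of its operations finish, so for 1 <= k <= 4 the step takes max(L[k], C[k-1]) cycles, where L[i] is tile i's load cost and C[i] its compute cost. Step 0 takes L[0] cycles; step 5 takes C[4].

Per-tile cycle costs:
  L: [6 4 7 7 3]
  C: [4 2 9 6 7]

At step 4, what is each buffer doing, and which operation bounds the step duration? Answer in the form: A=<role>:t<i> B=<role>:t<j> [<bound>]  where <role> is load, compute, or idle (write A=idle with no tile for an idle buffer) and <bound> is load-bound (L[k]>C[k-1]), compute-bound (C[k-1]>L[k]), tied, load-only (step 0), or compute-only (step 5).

[0] DMA t0→A (6c) ∥ CU idle ⇒ 6c, clock 6
[1] DMA t1→B (4c) ∥ CU A:t0 (4c) ⇒ 4c, clock 10
[2] DMA t2→A (7c) ∥ CU B:t1 (2c) ⇒ 7c, clock 17
[3] DMA t3→B (7c) ∥ CU A:t2 (9c) ⇒ 9c, clock 26
[4] DMA t4→A (3c) ∥ CU B:t3 (6c) ⇒ 6c, clock 32
[5] DMA idle ∥ CU A:t4 (7c) ⇒ 7c, clock 39

step 4: A=load:t4 B=compute:t3 [compute-bound]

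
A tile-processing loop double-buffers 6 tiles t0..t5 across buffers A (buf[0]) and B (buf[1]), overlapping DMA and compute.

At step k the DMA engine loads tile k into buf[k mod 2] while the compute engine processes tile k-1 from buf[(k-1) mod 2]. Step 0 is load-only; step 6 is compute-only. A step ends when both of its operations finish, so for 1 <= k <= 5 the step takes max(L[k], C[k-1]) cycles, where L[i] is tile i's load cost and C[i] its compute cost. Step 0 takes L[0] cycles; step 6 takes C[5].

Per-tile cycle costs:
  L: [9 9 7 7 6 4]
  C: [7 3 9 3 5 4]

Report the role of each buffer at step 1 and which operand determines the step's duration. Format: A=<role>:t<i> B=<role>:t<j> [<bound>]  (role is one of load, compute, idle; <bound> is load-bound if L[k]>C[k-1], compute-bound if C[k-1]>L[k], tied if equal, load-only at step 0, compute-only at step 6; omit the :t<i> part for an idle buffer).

[0] DMA t0→A (9c) ∥ CU idle ⇒ 9c, clock 9
[1] DMA t1→B (9c) ∥ CU A:t0 (7c) ⇒ 9c, clock 18
[2] DMA t2→A (7c) ∥ CU B:t1 (3c) ⇒ 7c, clock 25
[3] DMA t3→B (7c) ∥ CU A:t2 (9c) ⇒ 9c, clock 34
[4] DMA t4→A (6c) ∥ CU B:t3 (3c) ⇒ 6c, clock 40
[5] DMA t5→B (4c) ∥ CU A:t4 (5c) ⇒ 5c, clock 45
[6] DMA idle ∥ CU B:t5 (4c) ⇒ 4c, clock 49

step 1: A=compute:t0 B=load:t1 [load-bound]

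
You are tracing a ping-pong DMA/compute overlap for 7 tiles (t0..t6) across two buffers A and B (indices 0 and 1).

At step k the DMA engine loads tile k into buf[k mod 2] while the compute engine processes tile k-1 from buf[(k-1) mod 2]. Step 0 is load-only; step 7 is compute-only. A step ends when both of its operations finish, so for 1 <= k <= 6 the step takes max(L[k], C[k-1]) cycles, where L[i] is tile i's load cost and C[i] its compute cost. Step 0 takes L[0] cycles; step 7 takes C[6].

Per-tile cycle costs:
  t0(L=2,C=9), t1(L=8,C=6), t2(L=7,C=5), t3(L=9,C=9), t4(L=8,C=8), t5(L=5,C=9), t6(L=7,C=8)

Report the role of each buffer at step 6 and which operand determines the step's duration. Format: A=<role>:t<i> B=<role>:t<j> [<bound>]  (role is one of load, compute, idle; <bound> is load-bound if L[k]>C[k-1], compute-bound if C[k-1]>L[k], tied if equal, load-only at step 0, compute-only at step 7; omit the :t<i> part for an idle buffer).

[0] DMA t0→A (2c) ∥ CU idle ⇒ 2c, clock 2
[1] DMA t1→B (8c) ∥ CU A:t0 (9c) ⇒ 9c, clock 11
[2] DMA t2→A (7c) ∥ CU B:t1 (6c) ⇒ 7c, clock 18
[3] DMA t3→B (9c) ∥ CU A:t2 (5c) ⇒ 9c, clock 27
[4] DMA t4→A (8c) ∥ CU B:t3 (9c) ⇒ 9c, clock 36
[5] DMA t5→B (5c) ∥ CU A:t4 (8c) ⇒ 8c, clock 44
[6] DMA t6→A (7c) ∥ CU B:t5 (9c) ⇒ 9c, clock 53
[7] DMA idle ∥ CU A:t6 (8c) ⇒ 8c, clock 61

step 6: A=load:t6 B=compute:t5 [compute-bound]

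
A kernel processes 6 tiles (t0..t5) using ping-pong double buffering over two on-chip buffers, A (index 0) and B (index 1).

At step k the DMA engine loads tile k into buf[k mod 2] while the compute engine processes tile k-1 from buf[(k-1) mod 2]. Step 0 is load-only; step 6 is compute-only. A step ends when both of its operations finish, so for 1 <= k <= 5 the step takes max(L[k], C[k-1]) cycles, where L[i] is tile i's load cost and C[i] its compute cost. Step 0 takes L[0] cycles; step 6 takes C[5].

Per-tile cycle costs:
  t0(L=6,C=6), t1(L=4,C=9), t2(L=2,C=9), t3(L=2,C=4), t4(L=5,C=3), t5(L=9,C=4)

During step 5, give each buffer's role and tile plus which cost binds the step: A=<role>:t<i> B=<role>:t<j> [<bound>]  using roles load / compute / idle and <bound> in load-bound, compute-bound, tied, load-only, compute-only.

  0. 6=6c; end=6; A:t0 B:-
  1. max(4,6)=6c; end=12; A:t0 B:t1
  2. max(2,9)=9c; end=21; A:t2 B:t1
  3. max(2,9)=9c; end=30; A:t2 B:t3
  4. max(5,4)=5c; end=35; A:t4 B:t3
  5. max(9,3)=9c; end=44; A:t4 B:t5
  6. 4=4c; end=48; A:t4 B:t5

step 5: A=compute:t4 B=load:t5 [load-bound]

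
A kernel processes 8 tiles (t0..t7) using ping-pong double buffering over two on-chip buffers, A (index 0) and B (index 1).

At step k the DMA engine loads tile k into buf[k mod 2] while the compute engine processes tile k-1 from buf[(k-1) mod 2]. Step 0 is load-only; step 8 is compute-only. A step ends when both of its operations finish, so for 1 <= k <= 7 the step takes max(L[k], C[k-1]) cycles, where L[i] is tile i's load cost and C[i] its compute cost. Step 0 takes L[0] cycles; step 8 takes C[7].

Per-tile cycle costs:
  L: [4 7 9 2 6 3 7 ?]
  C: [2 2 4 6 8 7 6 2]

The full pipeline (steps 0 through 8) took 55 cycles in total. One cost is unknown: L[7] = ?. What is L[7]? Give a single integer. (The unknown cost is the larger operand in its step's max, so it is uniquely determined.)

step 0 → dur = L[0]=4 = 4
step 1 → dur = max(L[1]=7, C[0]=2) = 7
step 2 → dur = max(L[2]=9, C[1]=2) = 9
step 3 → dur = max(L[3]=2, C[2]=4) = 4
step 4 → dur = max(L[4]=6, C[3]=6) = 6
step 5 → dur = max(L[5]=3, C[4]=8) = 8
step 6 → dur = max(L[6]=7, C[5]=7) = 7
step 7 → dur = max(L[7]=?, C[6]=6) = L[7]  (unknown; binding)
step 8 → dur = C[7]=2 = 2
sum of known step durations = 47
dur[7] = total - known = 55 - 47 = 8
L[7] is the binding max in step 7, so L[7] = dur[7] = 8

L[7] = 8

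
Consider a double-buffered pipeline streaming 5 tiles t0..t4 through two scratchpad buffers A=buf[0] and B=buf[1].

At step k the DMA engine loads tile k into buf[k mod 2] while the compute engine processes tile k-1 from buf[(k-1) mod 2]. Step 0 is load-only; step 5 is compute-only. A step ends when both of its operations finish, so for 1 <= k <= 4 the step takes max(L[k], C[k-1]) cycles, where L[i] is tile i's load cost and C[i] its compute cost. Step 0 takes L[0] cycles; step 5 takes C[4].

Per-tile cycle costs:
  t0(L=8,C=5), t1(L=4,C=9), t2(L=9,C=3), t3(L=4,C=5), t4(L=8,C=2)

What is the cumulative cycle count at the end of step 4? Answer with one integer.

  0. 8=8c; end=8; A:t0 B:-
  1. max(4,5)=5c; end=13; A:t0 B:t1
  2. max(9,9)=9c; end=22; A:t2 B:t1
  3. max(4,3)=4c; end=26; A:t2 B:t3
  4. max(8,5)=8c; end=34; A:t4 B:t3
  5. 2=2c; end=36; A:t4 B:t3

end_cycle[4] = 34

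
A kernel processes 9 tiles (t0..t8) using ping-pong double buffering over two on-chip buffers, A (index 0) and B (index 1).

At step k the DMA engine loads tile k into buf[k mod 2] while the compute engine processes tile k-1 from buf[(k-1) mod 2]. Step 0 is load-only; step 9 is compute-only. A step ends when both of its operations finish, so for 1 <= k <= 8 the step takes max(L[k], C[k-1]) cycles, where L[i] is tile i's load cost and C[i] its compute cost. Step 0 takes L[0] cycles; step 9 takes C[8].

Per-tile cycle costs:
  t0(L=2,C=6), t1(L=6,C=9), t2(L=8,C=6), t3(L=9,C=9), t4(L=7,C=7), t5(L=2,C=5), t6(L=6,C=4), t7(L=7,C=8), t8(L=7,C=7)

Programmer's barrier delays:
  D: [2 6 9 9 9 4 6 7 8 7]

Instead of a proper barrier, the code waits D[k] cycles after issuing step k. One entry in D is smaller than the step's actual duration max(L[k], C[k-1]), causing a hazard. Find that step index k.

hazard at step 5

k=0 barrier L[0]=2→2c, D[0]=2 ok
k=1 barrier max(L[1]=6,C[0]=6)→6c, D[1]=6 ok
k=2 barrier max(L[2]=8,C[1]=9)→9c, D[2]=9 ok
k=3 barrier max(L[3]=9,C[2]=6)→9c, D[3]=9 ok
k=4 barrier max(L[4]=7,C[3]=9)→9c, D[4]=9 ok
k=5 barrier max(L[5]=2,C[4]=7)→7c, D[5]=4 SHORT
k=6 barrier max(L[6]=6,C[5]=5)→6c, D[6]=6 ok
k=7 barrier max(L[7]=7,C[6]=4)→7c, D[7]=7 ok
k=8 barrier max(L[8]=7,C[7]=8)→8c, D[8]=8 ok
k=9 barrier C[8]=7→7c, D[9]=7 ok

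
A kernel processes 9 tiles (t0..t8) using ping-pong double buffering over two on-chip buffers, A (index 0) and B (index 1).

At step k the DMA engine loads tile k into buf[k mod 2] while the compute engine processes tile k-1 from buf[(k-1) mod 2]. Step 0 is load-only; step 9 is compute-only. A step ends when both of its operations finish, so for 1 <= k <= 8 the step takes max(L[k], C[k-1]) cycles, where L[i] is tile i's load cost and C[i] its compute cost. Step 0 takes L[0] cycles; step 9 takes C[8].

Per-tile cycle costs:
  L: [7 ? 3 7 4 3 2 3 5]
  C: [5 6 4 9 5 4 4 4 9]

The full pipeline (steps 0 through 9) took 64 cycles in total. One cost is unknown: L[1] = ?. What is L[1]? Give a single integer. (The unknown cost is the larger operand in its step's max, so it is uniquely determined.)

step 0 | dur = L[0]=7 = 7
step 1 | dur = max(L[1]=?, C[0]=5) = L[1]  (unknown; binding)
step 2 | dur = max(L[2]=3, C[1]=6) = 6
step 3 | dur = max(L[3]=7, C[2]=4) = 7
step 4 | dur = max(L[4]=4, C[3]=9) = 9
step 5 | dur = max(L[5]=3, C[4]=5) = 5
step 6 | dur = max(L[6]=2, C[5]=4) = 4
step 7 | dur = max(L[7]=3, C[6]=4) = 4
step 8 | dur = max(L[8]=5, C[7]=4) = 5
step 9 | dur = C[8]=9 = 9
sum of known step durations = 56
dur[1] = total - known = 64 - 56 = 8
L[1] is the binding max in step 1, so L[1] = dur[1] = 8

L[1] = 8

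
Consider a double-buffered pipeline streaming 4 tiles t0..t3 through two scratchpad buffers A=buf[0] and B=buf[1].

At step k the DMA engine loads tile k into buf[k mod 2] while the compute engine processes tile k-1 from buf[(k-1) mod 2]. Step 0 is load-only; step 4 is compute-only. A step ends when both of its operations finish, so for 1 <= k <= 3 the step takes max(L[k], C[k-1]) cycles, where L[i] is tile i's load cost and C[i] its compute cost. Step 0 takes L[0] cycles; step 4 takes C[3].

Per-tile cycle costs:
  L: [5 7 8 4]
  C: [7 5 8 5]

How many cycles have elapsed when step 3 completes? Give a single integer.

step 0: L[0]=5 → dur=5, Σ=5 | A=load:t0 B=idle [load-only]
step 1: L[1]=7 C[0]=7 → dur=7, Σ=12 | A=compute:t0 B=load:t1 [tied]
step 2: L[2]=8 C[1]=5 → dur=8, Σ=20 | A=load:t2 B=compute:t1 [load-bound]
step 3: L[3]=4 C[2]=8 → dur=8, Σ=28 | A=compute:t2 B=load:t3 [compute-bound]
step 4: C[3]=5 → dur=5, Σ=33 | A=idle B=compute:t3 [compute-only]

end_cycle[3] = 28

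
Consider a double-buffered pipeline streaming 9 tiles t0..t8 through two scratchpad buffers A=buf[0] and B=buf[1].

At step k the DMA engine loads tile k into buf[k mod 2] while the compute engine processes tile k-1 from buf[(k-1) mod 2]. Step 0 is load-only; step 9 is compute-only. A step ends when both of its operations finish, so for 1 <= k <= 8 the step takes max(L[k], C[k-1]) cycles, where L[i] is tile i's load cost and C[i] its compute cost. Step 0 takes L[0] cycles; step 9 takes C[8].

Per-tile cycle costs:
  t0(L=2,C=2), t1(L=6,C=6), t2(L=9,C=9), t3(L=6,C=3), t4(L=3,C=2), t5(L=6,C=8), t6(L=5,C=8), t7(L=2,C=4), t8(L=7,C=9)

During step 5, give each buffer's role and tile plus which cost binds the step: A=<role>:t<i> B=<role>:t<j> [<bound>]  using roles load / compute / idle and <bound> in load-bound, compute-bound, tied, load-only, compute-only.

  0. 2=2c; end=2; A:t0 B:-
  1. max(6,2)=6c; end=8; A:t0 B:t1
  2. max(9,6)=9c; end=17; A:t2 B:t1
  3. max(6,9)=9c; end=26; A:t2 B:t3
  4. max(3,3)=3c; end=29; A:t4 B:t3
  5. max(6,2)=6c; end=35; A:t4 B:t5
  6. max(5,8)=8c; end=43; A:t6 B:t5
  7. max(2,8)=8c; end=51; A:t6 B:t7
  8. max(7,4)=7c; end=58; A:t8 B:t7
  9. 9=9c; end=67; A:t8 B:t7

step 5: A=compute:t4 B=load:t5 [load-bound]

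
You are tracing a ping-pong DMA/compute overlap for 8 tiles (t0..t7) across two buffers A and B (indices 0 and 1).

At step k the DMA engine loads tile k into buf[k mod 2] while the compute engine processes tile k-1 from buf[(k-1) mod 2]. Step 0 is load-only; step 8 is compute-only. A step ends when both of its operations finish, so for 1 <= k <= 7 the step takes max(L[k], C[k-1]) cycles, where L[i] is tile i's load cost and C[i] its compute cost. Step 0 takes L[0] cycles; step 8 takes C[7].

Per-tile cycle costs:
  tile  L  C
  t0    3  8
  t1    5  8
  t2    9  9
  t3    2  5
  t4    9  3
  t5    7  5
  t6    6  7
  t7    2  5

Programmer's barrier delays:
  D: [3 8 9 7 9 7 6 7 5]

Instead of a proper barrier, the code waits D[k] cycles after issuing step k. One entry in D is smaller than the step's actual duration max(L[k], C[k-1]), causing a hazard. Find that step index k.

step 0: need L[0]=3 = 3; D[0]=3 ok
step 1: need max(L[1]=5,C[0]=8) = 8; D[1]=8 ok
step 2: need max(L[2]=9,C[1]=8) = 9; D[2]=9 ok
step 3: need max(L[3]=2,C[2]=9) = 9; D[3]=7 SHORT
step 4: need max(L[4]=9,C[3]=5) = 9; D[4]=9 ok
step 5: need max(L[5]=7,C[4]=3) = 7; D[5]=7 ok
step 6: need max(L[6]=6,C[5]=5) = 6; D[6]=6 ok
step 7: need max(L[7]=2,C[6]=7) = 7; D[7]=7 ok
step 8: need C[7]=5 = 5; D[8]=5 ok

hazard at step 3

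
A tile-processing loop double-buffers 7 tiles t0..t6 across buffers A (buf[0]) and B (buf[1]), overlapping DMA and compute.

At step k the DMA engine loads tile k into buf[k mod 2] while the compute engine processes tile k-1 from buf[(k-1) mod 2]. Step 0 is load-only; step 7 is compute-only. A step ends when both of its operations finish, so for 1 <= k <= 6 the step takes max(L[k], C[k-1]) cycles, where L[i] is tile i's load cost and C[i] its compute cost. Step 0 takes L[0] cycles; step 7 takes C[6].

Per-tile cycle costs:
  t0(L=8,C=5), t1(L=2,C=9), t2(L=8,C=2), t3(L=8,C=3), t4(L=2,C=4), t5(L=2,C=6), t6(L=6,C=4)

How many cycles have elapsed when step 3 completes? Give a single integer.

step 0: L[0]=8 → dur=8, Σ=8 | A=load:t0 B=idle [load-only]
step 1: L[1]=2 C[0]=5 → dur=5, Σ=13 | A=compute:t0 B=load:t1 [compute-bound]
step 2: L[2]=8 C[1]=9 → dur=9, Σ=22 | A=load:t2 B=compute:t1 [compute-bound]
step 3: L[3]=8 C[2]=2 → dur=8, Σ=30 | A=compute:t2 B=load:t3 [load-bound]
step 4: L[4]=2 C[3]=3 → dur=3, Σ=33 | A=load:t4 B=compute:t3 [compute-bound]
step 5: L[5]=2 C[4]=4 → dur=4, Σ=37 | A=compute:t4 B=load:t5 [compute-bound]
step 6: L[6]=6 C[5]=6 → dur=6, Σ=43 | A=load:t6 B=compute:t5 [tied]
step 7: C[6]=4 → dur=4, Σ=47 | A=compute:t6 B=idle [compute-only]

end_cycle[3] = 30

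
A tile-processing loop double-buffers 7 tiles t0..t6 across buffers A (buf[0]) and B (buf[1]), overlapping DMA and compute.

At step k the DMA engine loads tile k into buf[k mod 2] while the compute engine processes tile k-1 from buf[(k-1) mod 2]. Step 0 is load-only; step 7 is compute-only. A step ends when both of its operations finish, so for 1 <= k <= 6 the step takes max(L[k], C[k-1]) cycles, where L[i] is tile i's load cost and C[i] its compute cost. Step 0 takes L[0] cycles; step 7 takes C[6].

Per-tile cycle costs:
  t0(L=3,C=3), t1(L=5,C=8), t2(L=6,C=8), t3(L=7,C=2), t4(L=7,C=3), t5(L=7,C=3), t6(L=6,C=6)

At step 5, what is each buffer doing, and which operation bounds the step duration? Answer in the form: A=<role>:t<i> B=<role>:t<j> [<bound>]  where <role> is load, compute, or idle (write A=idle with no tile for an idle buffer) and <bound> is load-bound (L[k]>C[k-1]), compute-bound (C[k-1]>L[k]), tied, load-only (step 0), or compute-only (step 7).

[0] DMA t0→A (3c) ∥ CU idle ⇒ 3c, clock 3
[1] DMA t1→B (5c) ∥ CU A:t0 (3c) ⇒ 5c, clock 8
[2] DMA t2→A (6c) ∥ CU B:t1 (8c) ⇒ 8c, clock 16
[3] DMA t3→B (7c) ∥ CU A:t2 (8c) ⇒ 8c, clock 24
[4] DMA t4→A (7c) ∥ CU B:t3 (2c) ⇒ 7c, clock 31
[5] DMA t5→B (7c) ∥ CU A:t4 (3c) ⇒ 7c, clock 38
[6] DMA t6→A (6c) ∥ CU B:t5 (3c) ⇒ 6c, clock 44
[7] DMA idle ∥ CU A:t6 (6c) ⇒ 6c, clock 50

step 5: A=compute:t4 B=load:t5 [load-bound]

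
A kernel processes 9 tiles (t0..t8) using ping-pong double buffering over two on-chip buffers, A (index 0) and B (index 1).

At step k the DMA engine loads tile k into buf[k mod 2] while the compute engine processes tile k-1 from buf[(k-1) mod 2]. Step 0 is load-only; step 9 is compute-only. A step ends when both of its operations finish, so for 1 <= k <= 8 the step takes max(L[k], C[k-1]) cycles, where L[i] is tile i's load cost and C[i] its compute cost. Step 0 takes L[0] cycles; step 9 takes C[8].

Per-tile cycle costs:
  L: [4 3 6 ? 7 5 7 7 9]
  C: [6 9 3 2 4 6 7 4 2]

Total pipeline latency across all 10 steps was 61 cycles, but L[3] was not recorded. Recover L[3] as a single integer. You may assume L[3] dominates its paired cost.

L[3] = 5

step 0: dur = L[0]=4 = 4
step 1: dur = max(L[1]=3, C[0]=6) = 6
step 2: dur = max(L[2]=6, C[1]=9) = 9
step 3: dur = max(L[3]=?, C[2]=3) = L[3]  (unknown; binding)
step 4: dur = max(L[4]=7, C[3]=2) = 7
step 5: dur = max(L[5]=5, C[4]=4) = 5
step 6: dur = max(L[6]=7, C[5]=6) = 7
step 7: dur = max(L[7]=7, C[6]=7) = 7
step 8: dur = max(L[8]=9, C[7]=4) = 9
step 9: dur = C[8]=2 = 2
sum of known step durations = 56
dur[3] = total - known = 61 - 56 = 5
L[3] is the binding max in step 3, so L[3] = dur[3] = 5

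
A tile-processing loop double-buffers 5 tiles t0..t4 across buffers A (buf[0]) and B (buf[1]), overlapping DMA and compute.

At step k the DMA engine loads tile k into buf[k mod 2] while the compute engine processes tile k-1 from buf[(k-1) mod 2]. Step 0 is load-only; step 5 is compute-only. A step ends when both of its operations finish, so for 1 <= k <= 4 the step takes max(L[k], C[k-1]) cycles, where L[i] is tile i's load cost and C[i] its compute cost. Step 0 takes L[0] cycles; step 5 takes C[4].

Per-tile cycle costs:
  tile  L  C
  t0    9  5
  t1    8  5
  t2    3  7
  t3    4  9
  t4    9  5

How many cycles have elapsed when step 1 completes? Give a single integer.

end_cycle[1] = 17

[0] DMA t0→A (9c) ∥ CU idle ⇒ 9c, clock 9
[1] DMA t1→B (8c) ∥ CU A:t0 (5c) ⇒ 8c, clock 17
[2] DMA t2→A (3c) ∥ CU B:t1 (5c) ⇒ 5c, clock 22
[3] DMA t3→B (4c) ∥ CU A:t2 (7c) ⇒ 7c, clock 29
[4] DMA t4→A (9c) ∥ CU B:t3 (9c) ⇒ 9c, clock 38
[5] DMA idle ∥ CU A:t4 (5c) ⇒ 5c, clock 43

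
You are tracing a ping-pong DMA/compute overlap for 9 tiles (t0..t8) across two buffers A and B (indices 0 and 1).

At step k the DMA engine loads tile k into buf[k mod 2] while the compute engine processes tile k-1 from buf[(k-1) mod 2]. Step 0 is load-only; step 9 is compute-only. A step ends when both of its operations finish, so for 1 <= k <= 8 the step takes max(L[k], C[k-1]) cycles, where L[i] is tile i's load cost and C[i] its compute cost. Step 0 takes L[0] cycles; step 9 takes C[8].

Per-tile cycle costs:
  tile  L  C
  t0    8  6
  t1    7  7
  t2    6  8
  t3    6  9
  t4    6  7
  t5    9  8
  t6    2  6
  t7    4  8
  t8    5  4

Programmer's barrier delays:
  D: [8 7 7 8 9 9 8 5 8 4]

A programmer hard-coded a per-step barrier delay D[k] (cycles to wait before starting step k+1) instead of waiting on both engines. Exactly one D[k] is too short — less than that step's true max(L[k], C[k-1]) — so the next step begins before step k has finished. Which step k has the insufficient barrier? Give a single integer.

hazard at step 7

[0] required=L[0]=8=8 vs D=8 ok
[1] required=max(L[1]=7,C[0]=6)=7 vs D=7 ok
[2] required=max(L[2]=6,C[1]=7)=7 vs D=7 ok
[3] required=max(L[3]=6,C[2]=8)=8 vs D=8 ok
[4] required=max(L[4]=6,C[3]=9)=9 vs D=9 ok
[5] required=max(L[5]=9,C[4]=7)=9 vs D=9 ok
[6] required=max(L[6]=2,C[5]=8)=8 vs D=8 ok
[7] required=max(L[7]=4,C[6]=6)=6 vs D=5 SHORT
[8] required=max(L[8]=5,C[7]=8)=8 vs D=8 ok
[9] required=C[8]=4=4 vs D=4 ok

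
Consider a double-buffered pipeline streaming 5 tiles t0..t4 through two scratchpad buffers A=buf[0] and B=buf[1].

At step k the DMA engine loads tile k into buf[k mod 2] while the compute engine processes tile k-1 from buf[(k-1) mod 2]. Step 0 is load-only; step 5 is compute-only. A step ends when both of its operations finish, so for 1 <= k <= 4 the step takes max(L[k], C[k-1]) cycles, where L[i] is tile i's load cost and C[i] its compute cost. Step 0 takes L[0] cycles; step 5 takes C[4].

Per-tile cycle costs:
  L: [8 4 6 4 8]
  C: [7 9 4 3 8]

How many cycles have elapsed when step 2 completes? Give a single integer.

step 0: L[0]=8 → dur=8, Σ=8 | A=load:t0 B=idle [load-only]
step 1: L[1]=4 C[0]=7 → dur=7, Σ=15 | A=compute:t0 B=load:t1 [compute-bound]
step 2: L[2]=6 C[1]=9 → dur=9, Σ=24 | A=load:t2 B=compute:t1 [compute-bound]
step 3: L[3]=4 C[2]=4 → dur=4, Σ=28 | A=compute:t2 B=load:t3 [tied]
step 4: L[4]=8 C[3]=3 → dur=8, Σ=36 | A=load:t4 B=compute:t3 [load-bound]
step 5: C[4]=8 → dur=8, Σ=44 | A=compute:t4 B=idle [compute-only]

end_cycle[2] = 24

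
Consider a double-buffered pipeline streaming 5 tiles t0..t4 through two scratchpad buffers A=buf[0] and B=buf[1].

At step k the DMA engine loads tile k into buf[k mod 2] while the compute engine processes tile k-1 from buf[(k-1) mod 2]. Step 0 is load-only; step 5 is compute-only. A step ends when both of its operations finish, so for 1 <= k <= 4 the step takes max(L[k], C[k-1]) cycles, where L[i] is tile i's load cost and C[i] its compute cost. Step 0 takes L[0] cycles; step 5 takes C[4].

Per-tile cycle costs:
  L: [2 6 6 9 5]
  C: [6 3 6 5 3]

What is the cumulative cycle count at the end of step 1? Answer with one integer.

k=0 load=t0/2c comp=- wait=2 total=2
k=1 load=t1/6c comp=t0/6c wait=6 total=8
k=2 load=t2/6c comp=t1/3c wait=6 total=14
k=3 load=t3/9c comp=t2/6c wait=9 total=23
k=4 load=t4/5c comp=t3/5c wait=5 total=28
k=5 load=- comp=t4/3c wait=3 total=31

end_cycle[1] = 8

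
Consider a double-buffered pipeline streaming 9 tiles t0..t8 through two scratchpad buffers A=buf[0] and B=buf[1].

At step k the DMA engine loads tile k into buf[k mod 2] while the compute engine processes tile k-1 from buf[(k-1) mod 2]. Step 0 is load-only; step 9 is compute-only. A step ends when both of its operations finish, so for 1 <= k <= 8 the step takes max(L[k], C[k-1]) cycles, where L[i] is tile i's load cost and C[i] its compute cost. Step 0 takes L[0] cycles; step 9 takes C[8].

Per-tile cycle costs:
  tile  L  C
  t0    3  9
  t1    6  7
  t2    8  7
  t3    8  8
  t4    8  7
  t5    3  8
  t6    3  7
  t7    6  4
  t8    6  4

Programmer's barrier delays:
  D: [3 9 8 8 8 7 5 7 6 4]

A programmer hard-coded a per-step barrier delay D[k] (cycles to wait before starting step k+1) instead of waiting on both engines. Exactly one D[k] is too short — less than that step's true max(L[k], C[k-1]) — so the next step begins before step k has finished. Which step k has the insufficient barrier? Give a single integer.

hazard at step 6

k=0 barrier L[0]=3→3c, D[0]=3 ok
k=1 barrier max(L[1]=6,C[0]=9)→9c, D[1]=9 ok
k=2 barrier max(L[2]=8,C[1]=7)→8c, D[2]=8 ok
k=3 barrier max(L[3]=8,C[2]=7)→8c, D[3]=8 ok
k=4 barrier max(L[4]=8,C[3]=8)→8c, D[4]=8 ok
k=5 barrier max(L[5]=3,C[4]=7)→7c, D[5]=7 ok
k=6 barrier max(L[6]=3,C[5]=8)→8c, D[6]=5 SHORT
k=7 barrier max(L[7]=6,C[6]=7)→7c, D[7]=7 ok
k=8 barrier max(L[8]=6,C[7]=4)→6c, D[8]=6 ok
k=9 barrier C[8]=4→4c, D[9]=4 ok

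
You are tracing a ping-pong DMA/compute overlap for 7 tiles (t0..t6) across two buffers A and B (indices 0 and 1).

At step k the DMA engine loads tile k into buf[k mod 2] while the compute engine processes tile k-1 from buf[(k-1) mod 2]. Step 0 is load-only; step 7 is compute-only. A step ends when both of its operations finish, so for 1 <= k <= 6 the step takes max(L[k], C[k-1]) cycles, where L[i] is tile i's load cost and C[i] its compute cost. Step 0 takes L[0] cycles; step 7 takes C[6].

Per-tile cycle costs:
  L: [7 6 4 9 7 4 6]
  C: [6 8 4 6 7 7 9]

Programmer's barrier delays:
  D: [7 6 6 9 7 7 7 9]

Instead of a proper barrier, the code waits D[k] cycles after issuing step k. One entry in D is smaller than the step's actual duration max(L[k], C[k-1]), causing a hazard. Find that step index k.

hazard at step 2

[0] required=L[0]=7=7 vs D=7 ok
[1] required=max(L[1]=6,C[0]=6)=6 vs D=6 ok
[2] required=max(L[2]=4,C[1]=8)=8 vs D=6 SHORT
[3] required=max(L[3]=9,C[2]=4)=9 vs D=9 ok
[4] required=max(L[4]=7,C[3]=6)=7 vs D=7 ok
[5] required=max(L[5]=4,C[4]=7)=7 vs D=7 ok
[6] required=max(L[6]=6,C[5]=7)=7 vs D=7 ok
[7] required=C[6]=9=9 vs D=9 ok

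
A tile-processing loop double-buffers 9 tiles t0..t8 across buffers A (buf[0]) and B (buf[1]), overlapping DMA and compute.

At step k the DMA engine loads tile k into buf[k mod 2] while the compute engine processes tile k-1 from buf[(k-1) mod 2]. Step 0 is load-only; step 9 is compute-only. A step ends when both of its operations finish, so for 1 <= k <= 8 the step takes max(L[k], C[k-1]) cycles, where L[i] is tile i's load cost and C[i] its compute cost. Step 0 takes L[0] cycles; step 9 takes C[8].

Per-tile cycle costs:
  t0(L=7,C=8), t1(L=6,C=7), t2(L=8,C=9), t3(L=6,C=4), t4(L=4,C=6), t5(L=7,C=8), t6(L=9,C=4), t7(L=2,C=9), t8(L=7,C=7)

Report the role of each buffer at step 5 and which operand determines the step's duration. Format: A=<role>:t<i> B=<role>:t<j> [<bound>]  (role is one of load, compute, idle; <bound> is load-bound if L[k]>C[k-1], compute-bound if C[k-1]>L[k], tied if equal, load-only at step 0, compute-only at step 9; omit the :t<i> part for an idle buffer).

[0] DMA t0→A (7c) ∥ CU idle ⇒ 7c, clock 7
[1] DMA t1→B (6c) ∥ CU A:t0 (8c) ⇒ 8c, clock 15
[2] DMA t2→A (8c) ∥ CU B:t1 (7c) ⇒ 8c, clock 23
[3] DMA t3→B (6c) ∥ CU A:t2 (9c) ⇒ 9c, clock 32
[4] DMA t4→A (4c) ∥ CU B:t3 (4c) ⇒ 4c, clock 36
[5] DMA t5→B (7c) ∥ CU A:t4 (6c) ⇒ 7c, clock 43
[6] DMA t6→A (9c) ∥ CU B:t5 (8c) ⇒ 9c, clock 52
[7] DMA t7→B (2c) ∥ CU A:t6 (4c) ⇒ 4c, clock 56
[8] DMA t8→A (7c) ∥ CU B:t7 (9c) ⇒ 9c, clock 65
[9] DMA idle ∥ CU A:t8 (7c) ⇒ 7c, clock 72

step 5: A=compute:t4 B=load:t5 [load-bound]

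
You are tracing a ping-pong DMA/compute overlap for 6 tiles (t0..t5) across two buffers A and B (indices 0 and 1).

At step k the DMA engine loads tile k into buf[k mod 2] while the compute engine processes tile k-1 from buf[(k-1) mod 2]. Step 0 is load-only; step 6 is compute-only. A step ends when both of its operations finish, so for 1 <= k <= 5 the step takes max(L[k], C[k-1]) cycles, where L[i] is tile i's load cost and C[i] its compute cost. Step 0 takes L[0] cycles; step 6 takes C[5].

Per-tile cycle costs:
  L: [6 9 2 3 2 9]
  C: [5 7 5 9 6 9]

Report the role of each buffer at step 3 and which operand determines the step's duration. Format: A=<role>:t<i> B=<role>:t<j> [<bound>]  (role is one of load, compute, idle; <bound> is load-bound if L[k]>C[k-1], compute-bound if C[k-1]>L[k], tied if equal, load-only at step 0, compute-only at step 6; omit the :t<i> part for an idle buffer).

step 0: L[0]=6 → dur=6, Σ=6 | A=load:t0 B=idle [load-only]
step 1: L[1]=9 C[0]=5 → dur=9, Σ=15 | A=compute:t0 B=load:t1 [load-bound]
step 2: L[2]=2 C[1]=7 → dur=7, Σ=22 | A=load:t2 B=compute:t1 [compute-bound]
step 3: L[3]=3 C[2]=5 → dur=5, Σ=27 | A=compute:t2 B=load:t3 [compute-bound]
step 4: L[4]=2 C[3]=9 → dur=9, Σ=36 | A=load:t4 B=compute:t3 [compute-bound]
step 5: L[5]=9 C[4]=6 → dur=9, Σ=45 | A=compute:t4 B=load:t5 [load-bound]
step 6: C[5]=9 → dur=9, Σ=54 | A=idle B=compute:t5 [compute-only]

step 3: A=compute:t2 B=load:t3 [compute-bound]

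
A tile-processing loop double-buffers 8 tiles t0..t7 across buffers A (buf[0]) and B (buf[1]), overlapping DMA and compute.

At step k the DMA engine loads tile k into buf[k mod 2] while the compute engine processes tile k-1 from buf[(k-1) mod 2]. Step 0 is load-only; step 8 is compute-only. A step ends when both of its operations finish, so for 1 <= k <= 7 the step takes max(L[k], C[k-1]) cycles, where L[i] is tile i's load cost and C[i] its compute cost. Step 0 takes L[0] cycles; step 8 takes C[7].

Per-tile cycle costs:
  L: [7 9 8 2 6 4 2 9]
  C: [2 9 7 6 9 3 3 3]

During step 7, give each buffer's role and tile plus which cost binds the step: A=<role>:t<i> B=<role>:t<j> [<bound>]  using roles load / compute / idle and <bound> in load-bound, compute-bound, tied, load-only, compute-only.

step 7: A=compute:t6 B=load:t7 [load-bound]

step 0: L[0]=7 → dur=7, Σ=7 | A=load:t0 B=idle [load-only]
step 1: L[1]=9 C[0]=2 → dur=9, Σ=16 | A=compute:t0 B=load:t1 [load-bound]
step 2: L[2]=8 C[1]=9 → dur=9, Σ=25 | A=load:t2 B=compute:t1 [compute-bound]
step 3: L[3]=2 C[2]=7 → dur=7, Σ=32 | A=compute:t2 B=load:t3 [compute-bound]
step 4: L[4]=6 C[3]=6 → dur=6, Σ=38 | A=load:t4 B=compute:t3 [tied]
step 5: L[5]=4 C[4]=9 → dur=9, Σ=47 | A=compute:t4 B=load:t5 [compute-bound]
step 6: L[6]=2 C[5]=3 → dur=3, Σ=50 | A=load:t6 B=compute:t5 [compute-bound]
step 7: L[7]=9 C[6]=3 → dur=9, Σ=59 | A=compute:t6 B=load:t7 [load-bound]
step 8: C[7]=3 → dur=3, Σ=62 | A=idle B=compute:t7 [compute-only]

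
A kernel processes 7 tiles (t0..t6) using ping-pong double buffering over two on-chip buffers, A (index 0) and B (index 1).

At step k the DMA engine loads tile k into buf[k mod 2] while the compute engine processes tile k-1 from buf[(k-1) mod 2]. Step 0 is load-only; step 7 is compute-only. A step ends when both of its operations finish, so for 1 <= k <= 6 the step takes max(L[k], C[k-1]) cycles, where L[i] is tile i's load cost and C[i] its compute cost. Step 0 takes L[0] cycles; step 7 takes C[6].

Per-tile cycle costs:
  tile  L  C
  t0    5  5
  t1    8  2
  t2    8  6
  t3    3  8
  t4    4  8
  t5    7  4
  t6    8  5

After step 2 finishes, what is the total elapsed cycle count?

step 0: L[0]=5 → dur=5, Σ=5 | A=load:t0 B=idle [load-only]
step 1: L[1]=8 C[0]=5 → dur=8, Σ=13 | A=compute:t0 B=load:t1 [load-bound]
step 2: L[2]=8 C[1]=2 → dur=8, Σ=21 | A=load:t2 B=compute:t1 [load-bound]
step 3: L[3]=3 C[2]=6 → dur=6, Σ=27 | A=compute:t2 B=load:t3 [compute-bound]
step 4: L[4]=4 C[3]=8 → dur=8, Σ=35 | A=load:t4 B=compute:t3 [compute-bound]
step 5: L[5]=7 C[4]=8 → dur=8, Σ=43 | A=compute:t4 B=load:t5 [compute-bound]
step 6: L[6]=8 C[5]=4 → dur=8, Σ=51 | A=load:t6 B=compute:t5 [load-bound]
step 7: C[6]=5 → dur=5, Σ=56 | A=compute:t6 B=idle [compute-only]

end_cycle[2] = 21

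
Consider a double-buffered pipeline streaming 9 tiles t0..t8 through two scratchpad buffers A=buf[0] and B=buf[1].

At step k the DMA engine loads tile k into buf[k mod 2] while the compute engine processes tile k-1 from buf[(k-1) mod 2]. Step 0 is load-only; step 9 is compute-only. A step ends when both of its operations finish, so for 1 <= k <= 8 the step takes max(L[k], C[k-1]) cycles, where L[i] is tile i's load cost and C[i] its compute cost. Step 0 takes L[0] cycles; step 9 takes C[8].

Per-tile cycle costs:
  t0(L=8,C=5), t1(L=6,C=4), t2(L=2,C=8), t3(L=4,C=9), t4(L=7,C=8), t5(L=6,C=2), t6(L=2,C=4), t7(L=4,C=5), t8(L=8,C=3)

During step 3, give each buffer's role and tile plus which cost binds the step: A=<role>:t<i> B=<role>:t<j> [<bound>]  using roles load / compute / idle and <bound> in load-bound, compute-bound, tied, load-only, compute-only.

step 3: A=compute:t2 B=load:t3 [compute-bound]

k=0 load=t0/8c comp=- wait=8 total=8
k=1 load=t1/6c comp=t0/5c wait=6 total=14
k=2 load=t2/2c comp=t1/4c wait=4 total=18
k=3 load=t3/4c comp=t2/8c wait=8 total=26
k=4 load=t4/7c comp=t3/9c wait=9 total=35
k=5 load=t5/6c comp=t4/8c wait=8 total=43
k=6 load=t6/2c comp=t5/2c wait=2 total=45
k=7 load=t7/4c comp=t6/4c wait=4 total=49
k=8 load=t8/8c comp=t7/5c wait=8 total=57
k=9 load=- comp=t8/3c wait=3 total=60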